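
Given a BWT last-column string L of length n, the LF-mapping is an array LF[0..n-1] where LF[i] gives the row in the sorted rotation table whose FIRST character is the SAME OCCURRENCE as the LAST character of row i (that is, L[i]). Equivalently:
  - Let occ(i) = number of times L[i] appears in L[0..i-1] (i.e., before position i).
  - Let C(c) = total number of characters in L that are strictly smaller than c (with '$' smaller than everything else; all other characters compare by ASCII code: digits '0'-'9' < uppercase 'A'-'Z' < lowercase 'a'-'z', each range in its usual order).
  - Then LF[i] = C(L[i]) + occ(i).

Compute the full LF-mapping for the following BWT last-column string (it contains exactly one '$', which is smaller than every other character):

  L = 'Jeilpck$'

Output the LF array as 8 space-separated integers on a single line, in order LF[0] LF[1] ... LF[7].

Answer: 1 3 4 6 7 2 5 0

Derivation:
Char counts: '$':1, 'J':1, 'c':1, 'e':1, 'i':1, 'k':1, 'l':1, 'p':1
C (first-col start): C('$')=0, C('J')=1, C('c')=2, C('e')=3, C('i')=4, C('k')=5, C('l')=6, C('p')=7
L[0]='J': occ=0, LF[0]=C('J')+0=1+0=1
L[1]='e': occ=0, LF[1]=C('e')+0=3+0=3
L[2]='i': occ=0, LF[2]=C('i')+0=4+0=4
L[3]='l': occ=0, LF[3]=C('l')+0=6+0=6
L[4]='p': occ=0, LF[4]=C('p')+0=7+0=7
L[5]='c': occ=0, LF[5]=C('c')+0=2+0=2
L[6]='k': occ=0, LF[6]=C('k')+0=5+0=5
L[7]='$': occ=0, LF[7]=C('$')+0=0+0=0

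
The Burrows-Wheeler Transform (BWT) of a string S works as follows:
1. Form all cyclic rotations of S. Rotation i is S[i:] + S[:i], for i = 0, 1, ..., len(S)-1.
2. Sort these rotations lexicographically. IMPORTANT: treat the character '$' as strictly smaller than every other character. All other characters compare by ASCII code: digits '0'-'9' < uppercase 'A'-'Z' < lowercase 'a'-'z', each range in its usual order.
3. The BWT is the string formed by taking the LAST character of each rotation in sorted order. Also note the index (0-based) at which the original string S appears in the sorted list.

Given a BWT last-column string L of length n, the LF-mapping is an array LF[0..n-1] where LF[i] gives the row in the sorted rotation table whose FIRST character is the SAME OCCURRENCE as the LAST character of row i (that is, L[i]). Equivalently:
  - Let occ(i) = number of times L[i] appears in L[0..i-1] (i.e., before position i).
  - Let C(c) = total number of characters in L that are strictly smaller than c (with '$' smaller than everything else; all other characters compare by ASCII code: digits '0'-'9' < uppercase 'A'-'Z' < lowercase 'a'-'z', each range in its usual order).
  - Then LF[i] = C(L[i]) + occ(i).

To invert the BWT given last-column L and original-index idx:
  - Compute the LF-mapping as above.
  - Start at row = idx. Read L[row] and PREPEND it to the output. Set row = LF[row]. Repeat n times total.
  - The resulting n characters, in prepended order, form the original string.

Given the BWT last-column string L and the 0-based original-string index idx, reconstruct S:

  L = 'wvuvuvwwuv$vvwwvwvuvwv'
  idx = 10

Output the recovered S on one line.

Answer: vvwvvuuuwvwvwwwvuvvvw$

Derivation:
LF mapping: 15 5 1 6 2 7 16 17 3 8 0 9 10 18 19 11 20 12 4 13 21 14
Walk LF starting at row 10, prepending L[row]:
  step 1: row=10, L[10]='$', prepend. Next row=LF[10]=0
  step 2: row=0, L[0]='w', prepend. Next row=LF[0]=15
  step 3: row=15, L[15]='v', prepend. Next row=LF[15]=11
  step 4: row=11, L[11]='v', prepend. Next row=LF[11]=9
  step 5: row=9, L[9]='v', prepend. Next row=LF[9]=8
  step 6: row=8, L[8]='u', prepend. Next row=LF[8]=3
  step 7: row=3, L[3]='v', prepend. Next row=LF[3]=6
  step 8: row=6, L[6]='w', prepend. Next row=LF[6]=16
  step 9: row=16, L[16]='w', prepend. Next row=LF[16]=20
  step 10: row=20, L[20]='w', prepend. Next row=LF[20]=21
  step 11: row=21, L[21]='v', prepend. Next row=LF[21]=14
  step 12: row=14, L[14]='w', prepend. Next row=LF[14]=19
  step 13: row=19, L[19]='v', prepend. Next row=LF[19]=13
  step 14: row=13, L[13]='w', prepend. Next row=LF[13]=18
  step 15: row=18, L[18]='u', prepend. Next row=LF[18]=4
  step 16: row=4, L[4]='u', prepend. Next row=LF[4]=2
  step 17: row=2, L[2]='u', prepend. Next row=LF[2]=1
  step 18: row=1, L[1]='v', prepend. Next row=LF[1]=5
  step 19: row=5, L[5]='v', prepend. Next row=LF[5]=7
  step 20: row=7, L[7]='w', prepend. Next row=LF[7]=17
  step 21: row=17, L[17]='v', prepend. Next row=LF[17]=12
  step 22: row=12, L[12]='v', prepend. Next row=LF[12]=10
Reversed output: vvwvvuuuwvwvwwwvuvvvw$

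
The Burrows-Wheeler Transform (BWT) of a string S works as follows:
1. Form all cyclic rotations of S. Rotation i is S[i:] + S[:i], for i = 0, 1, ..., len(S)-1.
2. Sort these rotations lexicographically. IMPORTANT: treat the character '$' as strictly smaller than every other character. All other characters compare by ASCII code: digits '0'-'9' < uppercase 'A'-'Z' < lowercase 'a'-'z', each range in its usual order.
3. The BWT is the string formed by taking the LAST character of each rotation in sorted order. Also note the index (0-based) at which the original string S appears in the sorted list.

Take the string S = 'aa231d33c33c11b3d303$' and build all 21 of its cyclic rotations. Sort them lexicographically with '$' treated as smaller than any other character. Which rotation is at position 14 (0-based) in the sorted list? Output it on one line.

All 21 rotations (rotation i = S[i:]+S[:i]):
  rot[0] = aa231d33c33c11b3d303$
  rot[1] = a231d33c33c11b3d303$a
  rot[2] = 231d33c33c11b3d303$aa
  rot[3] = 31d33c33c11b3d303$aa2
  rot[4] = 1d33c33c11b3d303$aa23
  rot[5] = d33c33c11b3d303$aa231
  rot[6] = 33c33c11b3d303$aa231d
  rot[7] = 3c33c11b3d303$aa231d3
  rot[8] = c33c11b3d303$aa231d33
  rot[9] = 33c11b3d303$aa231d33c
  rot[10] = 3c11b3d303$aa231d33c3
  rot[11] = c11b3d303$aa231d33c33
  rot[12] = 11b3d303$aa231d33c33c
  rot[13] = 1b3d303$aa231d33c33c1
  rot[14] = b3d303$aa231d33c33c11
  rot[15] = 3d303$aa231d33c33c11b
  rot[16] = d303$aa231d33c33c11b3
  rot[17] = 303$aa231d33c33c11b3d
  rot[18] = 03$aa231d33c33c11b3d3
  rot[19] = 3$aa231d33c33c11b3d30
  rot[20] = $aa231d33c33c11b3d303
Sorted (with $ < everything):
  sorted[0] = $aa231d33c33c11b3d303
  sorted[1] = 03$aa231d33c33c11b3d3
  sorted[2] = 11b3d303$aa231d33c33c
  sorted[3] = 1b3d303$aa231d33c33c1
  sorted[4] = 1d33c33c11b3d303$aa23
  sorted[5] = 231d33c33c11b3d303$aa
  sorted[6] = 3$aa231d33c33c11b3d30
  sorted[7] = 303$aa231d33c33c11b3d
  sorted[8] = 31d33c33c11b3d303$aa2
  sorted[9] = 33c11b3d303$aa231d33c
  sorted[10] = 33c33c11b3d303$aa231d
  sorted[11] = 3c11b3d303$aa231d33c3
  sorted[12] = 3c33c11b3d303$aa231d3
  sorted[13] = 3d303$aa231d33c33c11b
  sorted[14] = a231d33c33c11b3d303$a
  sorted[15] = aa231d33c33c11b3d303$
  sorted[16] = b3d303$aa231d33c33c11
  sorted[17] = c11b3d303$aa231d33c33
  sorted[18] = c33c11b3d303$aa231d33
  sorted[19] = d303$aa231d33c33c11b3
  sorted[20] = d33c33c11b3d303$aa231
sorted[14] = a231d33c33c11b3d303$a

Answer: a231d33c33c11b3d303$a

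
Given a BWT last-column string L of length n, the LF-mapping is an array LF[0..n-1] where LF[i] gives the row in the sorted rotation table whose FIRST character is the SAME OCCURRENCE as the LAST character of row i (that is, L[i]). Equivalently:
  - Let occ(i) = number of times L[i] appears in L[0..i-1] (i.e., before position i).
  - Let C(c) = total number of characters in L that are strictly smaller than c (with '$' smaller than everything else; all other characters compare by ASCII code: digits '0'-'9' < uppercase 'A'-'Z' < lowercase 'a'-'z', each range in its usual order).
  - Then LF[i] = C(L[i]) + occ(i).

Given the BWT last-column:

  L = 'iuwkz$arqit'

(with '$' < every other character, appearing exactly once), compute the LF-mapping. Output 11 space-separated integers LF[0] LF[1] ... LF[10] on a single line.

Char counts: '$':1, 'a':1, 'i':2, 'k':1, 'q':1, 'r':1, 't':1, 'u':1, 'w':1, 'z':1
C (first-col start): C('$')=0, C('a')=1, C('i')=2, C('k')=4, C('q')=5, C('r')=6, C('t')=7, C('u')=8, C('w')=9, C('z')=10
L[0]='i': occ=0, LF[0]=C('i')+0=2+0=2
L[1]='u': occ=0, LF[1]=C('u')+0=8+0=8
L[2]='w': occ=0, LF[2]=C('w')+0=9+0=9
L[3]='k': occ=0, LF[3]=C('k')+0=4+0=4
L[4]='z': occ=0, LF[4]=C('z')+0=10+0=10
L[5]='$': occ=0, LF[5]=C('$')+0=0+0=0
L[6]='a': occ=0, LF[6]=C('a')+0=1+0=1
L[7]='r': occ=0, LF[7]=C('r')+0=6+0=6
L[8]='q': occ=0, LF[8]=C('q')+0=5+0=5
L[9]='i': occ=1, LF[9]=C('i')+1=2+1=3
L[10]='t': occ=0, LF[10]=C('t')+0=7+0=7

Answer: 2 8 9 4 10 0 1 6 5 3 7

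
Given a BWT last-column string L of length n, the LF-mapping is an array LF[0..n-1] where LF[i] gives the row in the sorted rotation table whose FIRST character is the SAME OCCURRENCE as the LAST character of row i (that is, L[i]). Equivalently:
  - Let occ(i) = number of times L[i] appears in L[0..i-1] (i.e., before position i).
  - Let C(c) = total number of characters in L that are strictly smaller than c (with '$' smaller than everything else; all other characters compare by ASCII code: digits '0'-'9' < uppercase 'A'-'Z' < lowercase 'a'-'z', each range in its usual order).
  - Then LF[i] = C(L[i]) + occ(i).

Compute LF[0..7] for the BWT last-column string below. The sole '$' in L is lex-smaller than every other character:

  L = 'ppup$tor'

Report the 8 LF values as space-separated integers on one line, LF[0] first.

Char counts: '$':1, 'o':1, 'p':3, 'r':1, 't':1, 'u':1
C (first-col start): C('$')=0, C('o')=1, C('p')=2, C('r')=5, C('t')=6, C('u')=7
L[0]='p': occ=0, LF[0]=C('p')+0=2+0=2
L[1]='p': occ=1, LF[1]=C('p')+1=2+1=3
L[2]='u': occ=0, LF[2]=C('u')+0=7+0=7
L[3]='p': occ=2, LF[3]=C('p')+2=2+2=4
L[4]='$': occ=0, LF[4]=C('$')+0=0+0=0
L[5]='t': occ=0, LF[5]=C('t')+0=6+0=6
L[6]='o': occ=0, LF[6]=C('o')+0=1+0=1
L[7]='r': occ=0, LF[7]=C('r')+0=5+0=5

Answer: 2 3 7 4 0 6 1 5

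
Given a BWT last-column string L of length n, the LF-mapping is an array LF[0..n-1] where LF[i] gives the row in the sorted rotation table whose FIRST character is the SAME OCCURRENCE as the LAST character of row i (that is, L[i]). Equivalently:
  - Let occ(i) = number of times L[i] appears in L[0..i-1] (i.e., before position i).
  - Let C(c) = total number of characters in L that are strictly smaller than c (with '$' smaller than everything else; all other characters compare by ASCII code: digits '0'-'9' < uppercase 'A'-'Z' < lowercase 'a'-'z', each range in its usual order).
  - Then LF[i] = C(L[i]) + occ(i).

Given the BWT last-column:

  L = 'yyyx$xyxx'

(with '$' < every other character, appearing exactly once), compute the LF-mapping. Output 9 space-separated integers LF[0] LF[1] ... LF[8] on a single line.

Answer: 5 6 7 1 0 2 8 3 4

Derivation:
Char counts: '$':1, 'x':4, 'y':4
C (first-col start): C('$')=0, C('x')=1, C('y')=5
L[0]='y': occ=0, LF[0]=C('y')+0=5+0=5
L[1]='y': occ=1, LF[1]=C('y')+1=5+1=6
L[2]='y': occ=2, LF[2]=C('y')+2=5+2=7
L[3]='x': occ=0, LF[3]=C('x')+0=1+0=1
L[4]='$': occ=0, LF[4]=C('$')+0=0+0=0
L[5]='x': occ=1, LF[5]=C('x')+1=1+1=2
L[6]='y': occ=3, LF[6]=C('y')+3=5+3=8
L[7]='x': occ=2, LF[7]=C('x')+2=1+2=3
L[8]='x': occ=3, LF[8]=C('x')+3=1+3=4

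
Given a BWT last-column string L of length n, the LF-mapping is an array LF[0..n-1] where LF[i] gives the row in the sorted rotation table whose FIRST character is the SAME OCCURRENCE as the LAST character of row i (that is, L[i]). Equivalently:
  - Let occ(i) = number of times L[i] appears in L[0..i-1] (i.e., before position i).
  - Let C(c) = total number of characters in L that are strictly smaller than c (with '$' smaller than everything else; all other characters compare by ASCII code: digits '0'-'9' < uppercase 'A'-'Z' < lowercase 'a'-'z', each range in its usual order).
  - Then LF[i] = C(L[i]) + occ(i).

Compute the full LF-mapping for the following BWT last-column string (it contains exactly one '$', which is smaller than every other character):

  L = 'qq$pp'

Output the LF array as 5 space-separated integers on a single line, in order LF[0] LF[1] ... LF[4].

Answer: 3 4 0 1 2

Derivation:
Char counts: '$':1, 'p':2, 'q':2
C (first-col start): C('$')=0, C('p')=1, C('q')=3
L[0]='q': occ=0, LF[0]=C('q')+0=3+0=3
L[1]='q': occ=1, LF[1]=C('q')+1=3+1=4
L[2]='$': occ=0, LF[2]=C('$')+0=0+0=0
L[3]='p': occ=0, LF[3]=C('p')+0=1+0=1
L[4]='p': occ=1, LF[4]=C('p')+1=1+1=2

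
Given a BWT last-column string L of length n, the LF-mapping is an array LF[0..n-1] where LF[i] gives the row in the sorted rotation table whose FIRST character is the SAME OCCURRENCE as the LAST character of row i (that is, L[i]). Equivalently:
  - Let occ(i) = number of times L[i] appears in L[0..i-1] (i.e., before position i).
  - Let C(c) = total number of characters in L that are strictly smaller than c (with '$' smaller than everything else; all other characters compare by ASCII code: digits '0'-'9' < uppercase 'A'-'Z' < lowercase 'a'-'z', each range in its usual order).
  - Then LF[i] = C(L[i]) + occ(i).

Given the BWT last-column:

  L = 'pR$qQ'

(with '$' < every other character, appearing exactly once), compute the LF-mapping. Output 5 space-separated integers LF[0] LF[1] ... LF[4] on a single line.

Char counts: '$':1, 'Q':1, 'R':1, 'p':1, 'q':1
C (first-col start): C('$')=0, C('Q')=1, C('R')=2, C('p')=3, C('q')=4
L[0]='p': occ=0, LF[0]=C('p')+0=3+0=3
L[1]='R': occ=0, LF[1]=C('R')+0=2+0=2
L[2]='$': occ=0, LF[2]=C('$')+0=0+0=0
L[3]='q': occ=0, LF[3]=C('q')+0=4+0=4
L[4]='Q': occ=0, LF[4]=C('Q')+0=1+0=1

Answer: 3 2 0 4 1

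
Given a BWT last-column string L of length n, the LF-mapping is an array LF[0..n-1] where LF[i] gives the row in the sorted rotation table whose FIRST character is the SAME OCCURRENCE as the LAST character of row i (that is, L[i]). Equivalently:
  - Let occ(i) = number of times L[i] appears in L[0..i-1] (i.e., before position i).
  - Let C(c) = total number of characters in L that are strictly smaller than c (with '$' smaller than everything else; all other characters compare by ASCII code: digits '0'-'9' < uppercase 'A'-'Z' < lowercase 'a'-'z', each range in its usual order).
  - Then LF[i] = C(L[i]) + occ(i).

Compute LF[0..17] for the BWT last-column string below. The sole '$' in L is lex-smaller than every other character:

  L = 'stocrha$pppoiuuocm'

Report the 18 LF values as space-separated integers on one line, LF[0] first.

Answer: 14 15 7 2 13 4 1 0 10 11 12 8 5 16 17 9 3 6

Derivation:
Char counts: '$':1, 'a':1, 'c':2, 'h':1, 'i':1, 'm':1, 'o':3, 'p':3, 'r':1, 's':1, 't':1, 'u':2
C (first-col start): C('$')=0, C('a')=1, C('c')=2, C('h')=4, C('i')=5, C('m')=6, C('o')=7, C('p')=10, C('r')=13, C('s')=14, C('t')=15, C('u')=16
L[0]='s': occ=0, LF[0]=C('s')+0=14+0=14
L[1]='t': occ=0, LF[1]=C('t')+0=15+0=15
L[2]='o': occ=0, LF[2]=C('o')+0=7+0=7
L[3]='c': occ=0, LF[3]=C('c')+0=2+0=2
L[4]='r': occ=0, LF[4]=C('r')+0=13+0=13
L[5]='h': occ=0, LF[5]=C('h')+0=4+0=4
L[6]='a': occ=0, LF[6]=C('a')+0=1+0=1
L[7]='$': occ=0, LF[7]=C('$')+0=0+0=0
L[8]='p': occ=0, LF[8]=C('p')+0=10+0=10
L[9]='p': occ=1, LF[9]=C('p')+1=10+1=11
L[10]='p': occ=2, LF[10]=C('p')+2=10+2=12
L[11]='o': occ=1, LF[11]=C('o')+1=7+1=8
L[12]='i': occ=0, LF[12]=C('i')+0=5+0=5
L[13]='u': occ=0, LF[13]=C('u')+0=16+0=16
L[14]='u': occ=1, LF[14]=C('u')+1=16+1=17
L[15]='o': occ=2, LF[15]=C('o')+2=7+2=9
L[16]='c': occ=1, LF[16]=C('c')+1=2+1=3
L[17]='m': occ=0, LF[17]=C('m')+0=6+0=6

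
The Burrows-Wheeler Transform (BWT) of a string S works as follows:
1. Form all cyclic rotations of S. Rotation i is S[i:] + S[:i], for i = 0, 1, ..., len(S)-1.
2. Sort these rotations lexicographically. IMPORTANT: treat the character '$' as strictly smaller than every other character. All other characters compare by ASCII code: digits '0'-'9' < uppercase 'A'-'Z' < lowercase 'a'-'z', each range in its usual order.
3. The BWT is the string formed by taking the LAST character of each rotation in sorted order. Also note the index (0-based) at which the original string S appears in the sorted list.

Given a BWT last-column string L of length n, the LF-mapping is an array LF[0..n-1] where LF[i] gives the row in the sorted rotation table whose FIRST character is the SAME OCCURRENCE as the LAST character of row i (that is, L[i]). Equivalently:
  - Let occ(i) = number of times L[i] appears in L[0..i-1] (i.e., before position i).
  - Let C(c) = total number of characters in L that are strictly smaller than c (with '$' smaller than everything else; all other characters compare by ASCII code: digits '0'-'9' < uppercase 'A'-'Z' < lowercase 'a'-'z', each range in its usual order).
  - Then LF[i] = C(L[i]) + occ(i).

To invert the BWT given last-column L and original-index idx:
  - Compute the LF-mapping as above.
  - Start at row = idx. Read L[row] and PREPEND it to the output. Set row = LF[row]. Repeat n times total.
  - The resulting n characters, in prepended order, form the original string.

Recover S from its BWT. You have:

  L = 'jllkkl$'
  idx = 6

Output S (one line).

Answer: llkklj$

Derivation:
LF mapping: 1 4 5 2 3 6 0
Walk LF starting at row 6, prepending L[row]:
  step 1: row=6, L[6]='$', prepend. Next row=LF[6]=0
  step 2: row=0, L[0]='j', prepend. Next row=LF[0]=1
  step 3: row=1, L[1]='l', prepend. Next row=LF[1]=4
  step 4: row=4, L[4]='k', prepend. Next row=LF[4]=3
  step 5: row=3, L[3]='k', prepend. Next row=LF[3]=2
  step 6: row=2, L[2]='l', prepend. Next row=LF[2]=5
  step 7: row=5, L[5]='l', prepend. Next row=LF[5]=6
Reversed output: llkklj$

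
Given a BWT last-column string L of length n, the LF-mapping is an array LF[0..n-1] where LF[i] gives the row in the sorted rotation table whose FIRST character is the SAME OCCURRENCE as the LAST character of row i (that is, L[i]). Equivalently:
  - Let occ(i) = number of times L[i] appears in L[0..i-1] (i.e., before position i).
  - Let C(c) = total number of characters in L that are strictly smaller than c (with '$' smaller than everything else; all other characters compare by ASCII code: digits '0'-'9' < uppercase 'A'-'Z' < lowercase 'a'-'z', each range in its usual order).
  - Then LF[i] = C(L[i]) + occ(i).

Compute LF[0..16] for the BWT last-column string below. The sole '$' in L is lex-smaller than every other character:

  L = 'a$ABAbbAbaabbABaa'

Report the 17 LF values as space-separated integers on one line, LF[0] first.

Char counts: '$':1, 'A':4, 'B':2, 'a':5, 'b':5
C (first-col start): C('$')=0, C('A')=1, C('B')=5, C('a')=7, C('b')=12
L[0]='a': occ=0, LF[0]=C('a')+0=7+0=7
L[1]='$': occ=0, LF[1]=C('$')+0=0+0=0
L[2]='A': occ=0, LF[2]=C('A')+0=1+0=1
L[3]='B': occ=0, LF[3]=C('B')+0=5+0=5
L[4]='A': occ=1, LF[4]=C('A')+1=1+1=2
L[5]='b': occ=0, LF[5]=C('b')+0=12+0=12
L[6]='b': occ=1, LF[6]=C('b')+1=12+1=13
L[7]='A': occ=2, LF[7]=C('A')+2=1+2=3
L[8]='b': occ=2, LF[8]=C('b')+2=12+2=14
L[9]='a': occ=1, LF[9]=C('a')+1=7+1=8
L[10]='a': occ=2, LF[10]=C('a')+2=7+2=9
L[11]='b': occ=3, LF[11]=C('b')+3=12+3=15
L[12]='b': occ=4, LF[12]=C('b')+4=12+4=16
L[13]='A': occ=3, LF[13]=C('A')+3=1+3=4
L[14]='B': occ=1, LF[14]=C('B')+1=5+1=6
L[15]='a': occ=3, LF[15]=C('a')+3=7+3=10
L[16]='a': occ=4, LF[16]=C('a')+4=7+4=11

Answer: 7 0 1 5 2 12 13 3 14 8 9 15 16 4 6 10 11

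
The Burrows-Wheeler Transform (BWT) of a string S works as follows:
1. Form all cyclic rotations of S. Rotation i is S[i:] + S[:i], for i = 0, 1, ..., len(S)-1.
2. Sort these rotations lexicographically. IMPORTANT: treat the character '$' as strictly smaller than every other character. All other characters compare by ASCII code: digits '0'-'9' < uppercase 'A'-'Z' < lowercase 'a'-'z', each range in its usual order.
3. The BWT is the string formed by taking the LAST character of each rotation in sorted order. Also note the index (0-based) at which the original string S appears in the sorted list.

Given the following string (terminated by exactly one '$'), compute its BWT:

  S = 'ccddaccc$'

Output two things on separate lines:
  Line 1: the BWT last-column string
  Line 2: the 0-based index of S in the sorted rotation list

All 9 rotations (rotation i = S[i:]+S[:i]):
  rot[0] = ccddaccc$
  rot[1] = cddaccc$c
  rot[2] = ddaccc$cc
  rot[3] = daccc$ccd
  rot[4] = accc$ccdd
  rot[5] = ccc$ccdda
  rot[6] = cc$ccddac
  rot[7] = c$ccddacc
  rot[8] = $ccddaccc
Sorted (with $ < everything):
  sorted[0] = $ccddaccc  (last char: 'c')
  sorted[1] = accc$ccdd  (last char: 'd')
  sorted[2] = c$ccddacc  (last char: 'c')
  sorted[3] = cc$ccddac  (last char: 'c')
  sorted[4] = ccc$ccdda  (last char: 'a')
  sorted[5] = ccddaccc$  (last char: '$')
  sorted[6] = cddaccc$c  (last char: 'c')
  sorted[7] = daccc$ccd  (last char: 'd')
  sorted[8] = ddaccc$cc  (last char: 'c')
Last column: cdcca$cdc
Original string S is at sorted index 5

Answer: cdcca$cdc
5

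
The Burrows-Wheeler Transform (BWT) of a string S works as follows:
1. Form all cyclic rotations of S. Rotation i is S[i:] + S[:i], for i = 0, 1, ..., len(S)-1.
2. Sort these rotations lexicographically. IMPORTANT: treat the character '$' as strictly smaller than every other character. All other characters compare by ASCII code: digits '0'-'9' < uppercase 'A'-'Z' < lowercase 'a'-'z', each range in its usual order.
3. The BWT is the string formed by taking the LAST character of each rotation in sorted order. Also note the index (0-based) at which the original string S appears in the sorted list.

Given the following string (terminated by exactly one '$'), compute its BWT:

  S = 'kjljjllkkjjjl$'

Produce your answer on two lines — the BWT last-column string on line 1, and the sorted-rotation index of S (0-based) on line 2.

All 14 rotations (rotation i = S[i:]+S[:i]):
  rot[0] = kjljjllkkjjjl$
  rot[1] = jljjllkkjjjl$k
  rot[2] = ljjllkkjjjl$kj
  rot[3] = jjllkkjjjl$kjl
  rot[4] = jllkkjjjl$kjlj
  rot[5] = llkkjjjl$kjljj
  rot[6] = lkkjjjl$kjljjl
  rot[7] = kkjjjl$kjljjll
  rot[8] = kjjjl$kjljjllk
  rot[9] = jjjl$kjljjllkk
  rot[10] = jjl$kjljjllkkj
  rot[11] = jl$kjljjllkkjj
  rot[12] = l$kjljjllkkjjj
  rot[13] = $kjljjllkkjjjl
Sorted (with $ < everything):
  sorted[0] = $kjljjllkkjjjl  (last char: 'l')
  sorted[1] = jjjl$kjljjllkk  (last char: 'k')
  sorted[2] = jjl$kjljjllkkj  (last char: 'j')
  sorted[3] = jjllkkjjjl$kjl  (last char: 'l')
  sorted[4] = jl$kjljjllkkjj  (last char: 'j')
  sorted[5] = jljjllkkjjjl$k  (last char: 'k')
  sorted[6] = jllkkjjjl$kjlj  (last char: 'j')
  sorted[7] = kjjjl$kjljjllk  (last char: 'k')
  sorted[8] = kjljjllkkjjjl$  (last char: '$')
  sorted[9] = kkjjjl$kjljjll  (last char: 'l')
  sorted[10] = l$kjljjllkkjjj  (last char: 'j')
  sorted[11] = ljjllkkjjjl$kj  (last char: 'j')
  sorted[12] = lkkjjjl$kjljjl  (last char: 'l')
  sorted[13] = llkkjjjl$kjljj  (last char: 'j')
Last column: lkjljkjk$ljjlj
Original string S is at sorted index 8

Answer: lkjljkjk$ljjlj
8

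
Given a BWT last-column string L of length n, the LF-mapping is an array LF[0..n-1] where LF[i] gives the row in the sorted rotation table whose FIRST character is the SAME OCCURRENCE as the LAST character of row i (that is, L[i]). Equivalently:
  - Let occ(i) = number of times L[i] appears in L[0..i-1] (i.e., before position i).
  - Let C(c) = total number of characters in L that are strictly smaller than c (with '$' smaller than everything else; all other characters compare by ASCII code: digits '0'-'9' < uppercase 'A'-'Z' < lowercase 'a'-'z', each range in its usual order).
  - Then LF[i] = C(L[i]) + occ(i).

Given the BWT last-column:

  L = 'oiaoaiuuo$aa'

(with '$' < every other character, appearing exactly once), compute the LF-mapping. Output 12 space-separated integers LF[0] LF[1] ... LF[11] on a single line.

Answer: 7 5 1 8 2 6 10 11 9 0 3 4

Derivation:
Char counts: '$':1, 'a':4, 'i':2, 'o':3, 'u':2
C (first-col start): C('$')=0, C('a')=1, C('i')=5, C('o')=7, C('u')=10
L[0]='o': occ=0, LF[0]=C('o')+0=7+0=7
L[1]='i': occ=0, LF[1]=C('i')+0=5+0=5
L[2]='a': occ=0, LF[2]=C('a')+0=1+0=1
L[3]='o': occ=1, LF[3]=C('o')+1=7+1=8
L[4]='a': occ=1, LF[4]=C('a')+1=1+1=2
L[5]='i': occ=1, LF[5]=C('i')+1=5+1=6
L[6]='u': occ=0, LF[6]=C('u')+0=10+0=10
L[7]='u': occ=1, LF[7]=C('u')+1=10+1=11
L[8]='o': occ=2, LF[8]=C('o')+2=7+2=9
L[9]='$': occ=0, LF[9]=C('$')+0=0+0=0
L[10]='a': occ=2, LF[10]=C('a')+2=1+2=3
L[11]='a': occ=3, LF[11]=C('a')+3=1+3=4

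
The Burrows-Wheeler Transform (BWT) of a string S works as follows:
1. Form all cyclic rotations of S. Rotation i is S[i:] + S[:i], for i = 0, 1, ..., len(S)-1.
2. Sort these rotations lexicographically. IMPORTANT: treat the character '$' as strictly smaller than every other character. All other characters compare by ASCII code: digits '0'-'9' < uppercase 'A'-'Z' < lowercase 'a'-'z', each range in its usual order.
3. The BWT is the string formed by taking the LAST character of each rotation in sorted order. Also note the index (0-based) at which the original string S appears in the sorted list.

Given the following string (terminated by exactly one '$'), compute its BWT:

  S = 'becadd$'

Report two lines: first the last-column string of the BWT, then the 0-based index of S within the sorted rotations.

Answer: dc$edab
2

Derivation:
All 7 rotations (rotation i = S[i:]+S[:i]):
  rot[0] = becadd$
  rot[1] = ecadd$b
  rot[2] = cadd$be
  rot[3] = add$bec
  rot[4] = dd$beca
  rot[5] = d$becad
  rot[6] = $becadd
Sorted (with $ < everything):
  sorted[0] = $becadd  (last char: 'd')
  sorted[1] = add$bec  (last char: 'c')
  sorted[2] = becadd$  (last char: '$')
  sorted[3] = cadd$be  (last char: 'e')
  sorted[4] = d$becad  (last char: 'd')
  sorted[5] = dd$beca  (last char: 'a')
  sorted[6] = ecadd$b  (last char: 'b')
Last column: dc$edab
Original string S is at sorted index 2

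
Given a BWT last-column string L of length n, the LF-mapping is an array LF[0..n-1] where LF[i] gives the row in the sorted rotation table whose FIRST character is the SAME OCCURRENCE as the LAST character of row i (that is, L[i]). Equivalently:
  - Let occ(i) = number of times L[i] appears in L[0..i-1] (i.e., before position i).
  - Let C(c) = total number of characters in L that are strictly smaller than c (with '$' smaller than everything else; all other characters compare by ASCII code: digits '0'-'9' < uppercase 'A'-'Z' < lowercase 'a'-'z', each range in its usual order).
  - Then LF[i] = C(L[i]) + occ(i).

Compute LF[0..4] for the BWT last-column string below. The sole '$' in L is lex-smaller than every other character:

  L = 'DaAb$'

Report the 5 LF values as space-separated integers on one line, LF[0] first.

Char counts: '$':1, 'A':1, 'D':1, 'a':1, 'b':1
C (first-col start): C('$')=0, C('A')=1, C('D')=2, C('a')=3, C('b')=4
L[0]='D': occ=0, LF[0]=C('D')+0=2+0=2
L[1]='a': occ=0, LF[1]=C('a')+0=3+0=3
L[2]='A': occ=0, LF[2]=C('A')+0=1+0=1
L[3]='b': occ=0, LF[3]=C('b')+0=4+0=4
L[4]='$': occ=0, LF[4]=C('$')+0=0+0=0

Answer: 2 3 1 4 0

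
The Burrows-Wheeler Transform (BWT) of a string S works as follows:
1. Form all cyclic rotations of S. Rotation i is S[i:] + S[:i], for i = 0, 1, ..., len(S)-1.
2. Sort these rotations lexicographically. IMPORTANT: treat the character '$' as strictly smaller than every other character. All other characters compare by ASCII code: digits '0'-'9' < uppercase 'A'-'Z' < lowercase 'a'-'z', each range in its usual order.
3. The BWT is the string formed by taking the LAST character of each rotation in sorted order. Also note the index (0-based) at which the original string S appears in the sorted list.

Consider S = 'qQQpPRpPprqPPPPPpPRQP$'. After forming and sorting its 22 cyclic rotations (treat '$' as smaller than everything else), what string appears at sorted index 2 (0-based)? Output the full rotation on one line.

All 22 rotations (rotation i = S[i:]+S[:i]):
  rot[0] = qQQpPRpPprqPPPPPpPRQP$
  rot[1] = QQpPRpPprqPPPPPpPRQP$q
  rot[2] = QpPRpPprqPPPPPpPRQP$qQ
  rot[3] = pPRpPprqPPPPPpPRQP$qQQ
  rot[4] = PRpPprqPPPPPpPRQP$qQQp
  rot[5] = RpPprqPPPPPpPRQP$qQQpP
  rot[6] = pPprqPPPPPpPRQP$qQQpPR
  rot[7] = PprqPPPPPpPRQP$qQQpPRp
  rot[8] = prqPPPPPpPRQP$qQQpPRpP
  rot[9] = rqPPPPPpPRQP$qQQpPRpPp
  rot[10] = qPPPPPpPRQP$qQQpPRpPpr
  rot[11] = PPPPPpPRQP$qQQpPRpPprq
  rot[12] = PPPPpPRQP$qQQpPRpPprqP
  rot[13] = PPPpPRQP$qQQpPRpPprqPP
  rot[14] = PPpPRQP$qQQpPRpPprqPPP
  rot[15] = PpPRQP$qQQpPRpPprqPPPP
  rot[16] = pPRQP$qQQpPRpPprqPPPPP
  rot[17] = PRQP$qQQpPRpPprqPPPPPp
  rot[18] = RQP$qQQpPRpPprqPPPPPpP
  rot[19] = QP$qQQpPRpPprqPPPPPpPR
  rot[20] = P$qQQpPRpPprqPPPPPpPRQ
  rot[21] = $qQQpPRpPprqPPPPPpPRQP
Sorted (with $ < everything):
  sorted[0] = $qQQpPRpPprqPPPPPpPRQP
  sorted[1] = P$qQQpPRpPprqPPPPPpPRQ
  sorted[2] = PPPPPpPRQP$qQQpPRpPprq
  sorted[3] = PPPPpPRQP$qQQpPRpPprqP
  sorted[4] = PPPpPRQP$qQQpPRpPprqPP
  sorted[5] = PPpPRQP$qQQpPRpPprqPPP
  sorted[6] = PRQP$qQQpPRpPprqPPPPPp
  sorted[7] = PRpPprqPPPPPpPRQP$qQQp
  sorted[8] = PpPRQP$qQQpPRpPprqPPPP
  sorted[9] = PprqPPPPPpPRQP$qQQpPRp
  sorted[10] = QP$qQQpPRpPprqPPPPPpPR
  sorted[11] = QQpPRpPprqPPPPPpPRQP$q
  sorted[12] = QpPRpPprqPPPPPpPRQP$qQ
  sorted[13] = RQP$qQQpPRpPprqPPPPPpP
  sorted[14] = RpPprqPPPPPpPRQP$qQQpP
  sorted[15] = pPRQP$qQQpPRpPprqPPPPP
  sorted[16] = pPRpPprqPPPPPpPRQP$qQQ
  sorted[17] = pPprqPPPPPpPRQP$qQQpPR
  sorted[18] = prqPPPPPpPRQP$qQQpPRpP
  sorted[19] = qPPPPPpPRQP$qQQpPRpPpr
  sorted[20] = qQQpPRpPprqPPPPPpPRQP$
  sorted[21] = rqPPPPPpPRQP$qQQpPRpPp
sorted[2] = PPPPPpPRQP$qQQpPRpPprq

Answer: PPPPPpPRQP$qQQpPRpPprq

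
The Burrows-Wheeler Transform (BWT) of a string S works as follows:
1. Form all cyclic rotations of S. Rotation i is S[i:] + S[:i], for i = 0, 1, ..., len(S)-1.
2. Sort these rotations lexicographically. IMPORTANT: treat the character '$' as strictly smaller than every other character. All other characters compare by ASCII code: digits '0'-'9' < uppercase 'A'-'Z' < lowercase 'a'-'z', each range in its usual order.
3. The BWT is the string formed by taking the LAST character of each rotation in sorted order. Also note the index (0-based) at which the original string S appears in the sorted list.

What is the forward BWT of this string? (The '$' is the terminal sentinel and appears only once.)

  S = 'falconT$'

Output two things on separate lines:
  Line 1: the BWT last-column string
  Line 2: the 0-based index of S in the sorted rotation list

Answer: Tnfl$aoc
4

Derivation:
All 8 rotations (rotation i = S[i:]+S[:i]):
  rot[0] = falconT$
  rot[1] = alconT$f
  rot[2] = lconT$fa
  rot[3] = conT$fal
  rot[4] = onT$falc
  rot[5] = nT$falco
  rot[6] = T$falcon
  rot[7] = $falconT
Sorted (with $ < everything):
  sorted[0] = $falconT  (last char: 'T')
  sorted[1] = T$falcon  (last char: 'n')
  sorted[2] = alconT$f  (last char: 'f')
  sorted[3] = conT$fal  (last char: 'l')
  sorted[4] = falconT$  (last char: '$')
  sorted[5] = lconT$fa  (last char: 'a')
  sorted[6] = nT$falco  (last char: 'o')
  sorted[7] = onT$falc  (last char: 'c')
Last column: Tnfl$aoc
Original string S is at sorted index 4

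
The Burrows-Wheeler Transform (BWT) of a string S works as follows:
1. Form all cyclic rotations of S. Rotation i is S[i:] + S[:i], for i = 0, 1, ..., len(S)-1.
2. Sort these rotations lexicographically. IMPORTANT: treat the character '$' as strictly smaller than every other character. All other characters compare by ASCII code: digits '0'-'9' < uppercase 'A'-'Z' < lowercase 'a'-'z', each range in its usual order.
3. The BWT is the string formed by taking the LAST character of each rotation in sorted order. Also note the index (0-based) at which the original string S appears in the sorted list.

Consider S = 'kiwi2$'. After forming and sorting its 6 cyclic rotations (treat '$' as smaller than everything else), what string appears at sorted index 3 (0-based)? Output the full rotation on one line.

All 6 rotations (rotation i = S[i:]+S[:i]):
  rot[0] = kiwi2$
  rot[1] = iwi2$k
  rot[2] = wi2$ki
  rot[3] = i2$kiw
  rot[4] = 2$kiwi
  rot[5] = $kiwi2
Sorted (with $ < everything):
  sorted[0] = $kiwi2
  sorted[1] = 2$kiwi
  sorted[2] = i2$kiw
  sorted[3] = iwi2$k
  sorted[4] = kiwi2$
  sorted[5] = wi2$ki
sorted[3] = iwi2$k

Answer: iwi2$k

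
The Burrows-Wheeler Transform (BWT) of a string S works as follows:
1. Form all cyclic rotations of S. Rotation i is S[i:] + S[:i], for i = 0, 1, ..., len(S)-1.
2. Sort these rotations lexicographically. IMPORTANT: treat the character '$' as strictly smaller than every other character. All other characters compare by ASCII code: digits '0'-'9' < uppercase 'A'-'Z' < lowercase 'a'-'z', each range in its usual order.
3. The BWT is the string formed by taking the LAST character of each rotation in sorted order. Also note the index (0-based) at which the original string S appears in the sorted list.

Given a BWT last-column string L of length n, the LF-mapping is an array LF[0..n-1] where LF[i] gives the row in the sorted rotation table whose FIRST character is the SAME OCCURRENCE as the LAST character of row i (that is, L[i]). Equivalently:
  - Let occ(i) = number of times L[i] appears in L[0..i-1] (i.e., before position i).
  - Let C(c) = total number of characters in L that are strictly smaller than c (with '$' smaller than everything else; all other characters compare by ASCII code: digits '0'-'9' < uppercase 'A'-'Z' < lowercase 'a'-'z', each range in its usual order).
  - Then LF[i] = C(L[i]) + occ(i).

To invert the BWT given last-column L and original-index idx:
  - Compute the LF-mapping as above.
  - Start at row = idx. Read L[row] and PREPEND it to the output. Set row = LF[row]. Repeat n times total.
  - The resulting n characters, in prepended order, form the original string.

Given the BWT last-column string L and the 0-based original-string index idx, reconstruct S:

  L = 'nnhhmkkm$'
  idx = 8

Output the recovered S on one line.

LF mapping: 7 8 1 2 5 3 4 6 0
Walk LF starting at row 8, prepending L[row]:
  step 1: row=8, L[8]='$', prepend. Next row=LF[8]=0
  step 2: row=0, L[0]='n', prepend. Next row=LF[0]=7
  step 3: row=7, L[7]='m', prepend. Next row=LF[7]=6
  step 4: row=6, L[6]='k', prepend. Next row=LF[6]=4
  step 5: row=4, L[4]='m', prepend. Next row=LF[4]=5
  step 6: row=5, L[5]='k', prepend. Next row=LF[5]=3
  step 7: row=3, L[3]='h', prepend. Next row=LF[3]=2
  step 8: row=2, L[2]='h', prepend. Next row=LF[2]=1
  step 9: row=1, L[1]='n', prepend. Next row=LF[1]=8
Reversed output: nhhkmkmn$

Answer: nhhkmkmn$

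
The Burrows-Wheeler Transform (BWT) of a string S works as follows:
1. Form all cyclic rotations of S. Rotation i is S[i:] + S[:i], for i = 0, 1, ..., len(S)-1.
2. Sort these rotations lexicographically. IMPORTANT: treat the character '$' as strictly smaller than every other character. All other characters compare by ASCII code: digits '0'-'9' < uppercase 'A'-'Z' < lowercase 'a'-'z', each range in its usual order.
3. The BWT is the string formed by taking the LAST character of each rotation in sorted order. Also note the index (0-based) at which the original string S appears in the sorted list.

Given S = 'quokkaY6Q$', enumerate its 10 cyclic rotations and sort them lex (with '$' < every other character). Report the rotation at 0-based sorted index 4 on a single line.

Answer: aY6Q$quokk

Derivation:
All 10 rotations (rotation i = S[i:]+S[:i]):
  rot[0] = quokkaY6Q$
  rot[1] = uokkaY6Q$q
  rot[2] = okkaY6Q$qu
  rot[3] = kkaY6Q$quo
  rot[4] = kaY6Q$quok
  rot[5] = aY6Q$quokk
  rot[6] = Y6Q$quokka
  rot[7] = 6Q$quokkaY
  rot[8] = Q$quokkaY6
  rot[9] = $quokkaY6Q
Sorted (with $ < everything):
  sorted[0] = $quokkaY6Q
  sorted[1] = 6Q$quokkaY
  sorted[2] = Q$quokkaY6
  sorted[3] = Y6Q$quokka
  sorted[4] = aY6Q$quokk
  sorted[5] = kaY6Q$quok
  sorted[6] = kkaY6Q$quo
  sorted[7] = okkaY6Q$qu
  sorted[8] = quokkaY6Q$
  sorted[9] = uokkaY6Q$q
sorted[4] = aY6Q$quokk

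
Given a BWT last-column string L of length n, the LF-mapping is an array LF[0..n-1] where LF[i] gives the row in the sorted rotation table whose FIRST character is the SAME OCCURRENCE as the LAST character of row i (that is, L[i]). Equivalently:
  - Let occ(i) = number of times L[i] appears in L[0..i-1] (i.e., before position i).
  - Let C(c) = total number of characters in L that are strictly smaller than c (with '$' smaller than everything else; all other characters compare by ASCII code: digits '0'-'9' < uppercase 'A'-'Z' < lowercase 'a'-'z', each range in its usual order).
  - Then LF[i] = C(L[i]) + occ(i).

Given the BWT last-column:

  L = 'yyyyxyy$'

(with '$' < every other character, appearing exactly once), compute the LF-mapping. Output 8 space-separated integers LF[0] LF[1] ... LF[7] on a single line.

Answer: 2 3 4 5 1 6 7 0

Derivation:
Char counts: '$':1, 'x':1, 'y':6
C (first-col start): C('$')=0, C('x')=1, C('y')=2
L[0]='y': occ=0, LF[0]=C('y')+0=2+0=2
L[1]='y': occ=1, LF[1]=C('y')+1=2+1=3
L[2]='y': occ=2, LF[2]=C('y')+2=2+2=4
L[3]='y': occ=3, LF[3]=C('y')+3=2+3=5
L[4]='x': occ=0, LF[4]=C('x')+0=1+0=1
L[5]='y': occ=4, LF[5]=C('y')+4=2+4=6
L[6]='y': occ=5, LF[6]=C('y')+5=2+5=7
L[7]='$': occ=0, LF[7]=C('$')+0=0+0=0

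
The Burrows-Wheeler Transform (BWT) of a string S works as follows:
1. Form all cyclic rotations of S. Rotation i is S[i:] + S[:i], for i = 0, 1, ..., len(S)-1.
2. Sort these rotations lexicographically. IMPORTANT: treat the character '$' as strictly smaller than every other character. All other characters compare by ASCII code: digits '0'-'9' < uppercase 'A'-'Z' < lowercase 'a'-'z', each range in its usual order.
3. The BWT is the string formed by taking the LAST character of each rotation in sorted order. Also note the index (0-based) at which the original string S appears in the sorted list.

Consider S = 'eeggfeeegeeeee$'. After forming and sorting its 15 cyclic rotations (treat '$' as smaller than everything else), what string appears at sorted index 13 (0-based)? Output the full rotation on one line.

Answer: gfeeegeeeee$eeg

Derivation:
All 15 rotations (rotation i = S[i:]+S[:i]):
  rot[0] = eeggfeeegeeeee$
  rot[1] = eggfeeegeeeee$e
  rot[2] = ggfeeegeeeee$ee
  rot[3] = gfeeegeeeee$eeg
  rot[4] = feeegeeeee$eegg
  rot[5] = eeegeeeee$eeggf
  rot[6] = eegeeeee$eeggfe
  rot[7] = egeeeee$eeggfee
  rot[8] = geeeee$eeggfeee
  rot[9] = eeeee$eeggfeeeg
  rot[10] = eeee$eeggfeeege
  rot[11] = eee$eeggfeeegee
  rot[12] = ee$eeggfeeegeee
  rot[13] = e$eeggfeeegeeee
  rot[14] = $eeggfeeegeeeee
Sorted (with $ < everything):
  sorted[0] = $eeggfeeegeeeee
  sorted[1] = e$eeggfeeegeeee
  sorted[2] = ee$eeggfeeegeee
  sorted[3] = eee$eeggfeeegee
  sorted[4] = eeee$eeggfeeege
  sorted[5] = eeeee$eeggfeeeg
  sorted[6] = eeegeeeee$eeggf
  sorted[7] = eegeeeee$eeggfe
  sorted[8] = eeggfeeegeeeee$
  sorted[9] = egeeeee$eeggfee
  sorted[10] = eggfeeegeeeee$e
  sorted[11] = feeegeeeee$eegg
  sorted[12] = geeeee$eeggfeee
  sorted[13] = gfeeegeeeee$eeg
  sorted[14] = ggfeeegeeeee$ee
sorted[13] = gfeeegeeeee$eeg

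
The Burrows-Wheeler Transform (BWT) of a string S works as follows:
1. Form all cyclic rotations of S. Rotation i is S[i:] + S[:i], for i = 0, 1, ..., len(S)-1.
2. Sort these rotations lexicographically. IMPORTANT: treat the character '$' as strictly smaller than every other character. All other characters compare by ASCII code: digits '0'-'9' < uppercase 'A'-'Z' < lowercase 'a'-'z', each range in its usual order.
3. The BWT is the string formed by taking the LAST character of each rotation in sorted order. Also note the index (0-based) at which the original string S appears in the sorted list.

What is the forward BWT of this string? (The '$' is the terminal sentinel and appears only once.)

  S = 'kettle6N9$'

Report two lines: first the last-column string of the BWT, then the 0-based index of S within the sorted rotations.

All 10 rotations (rotation i = S[i:]+S[:i]):
  rot[0] = kettle6N9$
  rot[1] = ettle6N9$k
  rot[2] = ttle6N9$ke
  rot[3] = tle6N9$ket
  rot[4] = le6N9$kett
  rot[5] = e6N9$kettl
  rot[6] = 6N9$kettle
  rot[7] = N9$kettle6
  rot[8] = 9$kettle6N
  rot[9] = $kettle6N9
Sorted (with $ < everything):
  sorted[0] = $kettle6N9  (last char: '9')
  sorted[1] = 6N9$kettle  (last char: 'e')
  sorted[2] = 9$kettle6N  (last char: 'N')
  sorted[3] = N9$kettle6  (last char: '6')
  sorted[4] = e6N9$kettl  (last char: 'l')
  sorted[5] = ettle6N9$k  (last char: 'k')
  sorted[6] = kettle6N9$  (last char: '$')
  sorted[7] = le6N9$kett  (last char: 't')
  sorted[8] = tle6N9$ket  (last char: 't')
  sorted[9] = ttle6N9$ke  (last char: 'e')
Last column: 9eN6lk$tte
Original string S is at sorted index 6

Answer: 9eN6lk$tte
6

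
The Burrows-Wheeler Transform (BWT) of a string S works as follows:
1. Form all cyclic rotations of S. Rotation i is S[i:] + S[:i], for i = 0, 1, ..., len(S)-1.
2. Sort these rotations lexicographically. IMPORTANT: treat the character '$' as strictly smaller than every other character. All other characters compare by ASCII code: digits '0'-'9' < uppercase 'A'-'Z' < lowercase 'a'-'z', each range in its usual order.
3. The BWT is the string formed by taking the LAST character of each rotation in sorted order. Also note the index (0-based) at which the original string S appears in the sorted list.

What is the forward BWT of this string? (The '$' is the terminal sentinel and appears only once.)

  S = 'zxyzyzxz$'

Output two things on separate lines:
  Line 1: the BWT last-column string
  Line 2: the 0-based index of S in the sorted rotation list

All 9 rotations (rotation i = S[i:]+S[:i]):
  rot[0] = zxyzyzxz$
  rot[1] = xyzyzxz$z
  rot[2] = yzyzxz$zx
  rot[3] = zyzxz$zxy
  rot[4] = yzxz$zxyz
  rot[5] = zxz$zxyzy
  rot[6] = xz$zxyzyz
  rot[7] = z$zxyzyzx
  rot[8] = $zxyzyzxz
Sorted (with $ < everything):
  sorted[0] = $zxyzyzxz  (last char: 'z')
  sorted[1] = xyzyzxz$z  (last char: 'z')
  sorted[2] = xz$zxyzyz  (last char: 'z')
  sorted[3] = yzxz$zxyz  (last char: 'z')
  sorted[4] = yzyzxz$zx  (last char: 'x')
  sorted[5] = z$zxyzyzx  (last char: 'x')
  sorted[6] = zxyzyzxz$  (last char: '$')
  sorted[7] = zxz$zxyzy  (last char: 'y')
  sorted[8] = zyzxz$zxy  (last char: 'y')
Last column: zzzzxx$yy
Original string S is at sorted index 6

Answer: zzzzxx$yy
6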